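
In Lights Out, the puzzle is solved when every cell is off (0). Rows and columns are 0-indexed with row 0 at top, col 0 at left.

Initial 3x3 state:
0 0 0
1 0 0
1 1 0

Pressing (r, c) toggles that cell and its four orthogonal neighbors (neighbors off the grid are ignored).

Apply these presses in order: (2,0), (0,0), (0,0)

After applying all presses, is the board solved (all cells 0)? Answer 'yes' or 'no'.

After press 1 at (2,0):
0 0 0
0 0 0
0 0 0

After press 2 at (0,0):
1 1 0
1 0 0
0 0 0

After press 3 at (0,0):
0 0 0
0 0 0
0 0 0

Lights still on: 0

Answer: yes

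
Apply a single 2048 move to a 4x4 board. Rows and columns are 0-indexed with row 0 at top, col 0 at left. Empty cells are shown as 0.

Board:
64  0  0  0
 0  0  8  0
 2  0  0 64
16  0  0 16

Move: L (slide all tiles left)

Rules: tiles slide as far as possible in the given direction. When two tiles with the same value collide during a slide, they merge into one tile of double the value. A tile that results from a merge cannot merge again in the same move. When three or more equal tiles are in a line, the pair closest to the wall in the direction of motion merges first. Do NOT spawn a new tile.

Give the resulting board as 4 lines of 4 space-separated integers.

Answer: 64  0  0  0
 8  0  0  0
 2 64  0  0
32  0  0  0

Derivation:
Slide left:
row 0: [64, 0, 0, 0] -> [64, 0, 0, 0]
row 1: [0, 0, 8, 0] -> [8, 0, 0, 0]
row 2: [2, 0, 0, 64] -> [2, 64, 0, 0]
row 3: [16, 0, 0, 16] -> [32, 0, 0, 0]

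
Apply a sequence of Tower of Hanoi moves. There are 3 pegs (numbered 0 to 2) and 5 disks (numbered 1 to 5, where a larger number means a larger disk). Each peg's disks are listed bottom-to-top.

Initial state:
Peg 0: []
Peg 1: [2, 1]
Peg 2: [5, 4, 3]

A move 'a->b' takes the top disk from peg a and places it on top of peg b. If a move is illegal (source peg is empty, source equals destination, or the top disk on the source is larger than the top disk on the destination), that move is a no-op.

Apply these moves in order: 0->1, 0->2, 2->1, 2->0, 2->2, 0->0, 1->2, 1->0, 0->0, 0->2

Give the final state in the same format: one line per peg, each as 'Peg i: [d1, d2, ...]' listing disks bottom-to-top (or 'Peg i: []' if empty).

After move 1 (0->1):
Peg 0: []
Peg 1: [2, 1]
Peg 2: [5, 4, 3]

After move 2 (0->2):
Peg 0: []
Peg 1: [2, 1]
Peg 2: [5, 4, 3]

After move 3 (2->1):
Peg 0: []
Peg 1: [2, 1]
Peg 2: [5, 4, 3]

After move 4 (2->0):
Peg 0: [3]
Peg 1: [2, 1]
Peg 2: [5, 4]

After move 5 (2->2):
Peg 0: [3]
Peg 1: [2, 1]
Peg 2: [5, 4]

After move 6 (0->0):
Peg 0: [3]
Peg 1: [2, 1]
Peg 2: [5, 4]

After move 7 (1->2):
Peg 0: [3]
Peg 1: [2]
Peg 2: [5, 4, 1]

After move 8 (1->0):
Peg 0: [3, 2]
Peg 1: []
Peg 2: [5, 4, 1]

After move 9 (0->0):
Peg 0: [3, 2]
Peg 1: []
Peg 2: [5, 4, 1]

After move 10 (0->2):
Peg 0: [3, 2]
Peg 1: []
Peg 2: [5, 4, 1]

Answer: Peg 0: [3, 2]
Peg 1: []
Peg 2: [5, 4, 1]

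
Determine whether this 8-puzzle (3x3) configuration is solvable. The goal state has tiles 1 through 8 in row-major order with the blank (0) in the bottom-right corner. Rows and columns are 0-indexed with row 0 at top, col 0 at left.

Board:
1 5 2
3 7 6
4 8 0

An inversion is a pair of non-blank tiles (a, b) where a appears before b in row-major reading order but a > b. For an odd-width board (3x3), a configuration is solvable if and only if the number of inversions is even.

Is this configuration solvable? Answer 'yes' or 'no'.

Inversions (pairs i<j in row-major order where tile[i] > tile[j] > 0): 6
6 is even, so the puzzle is solvable.

Answer: yes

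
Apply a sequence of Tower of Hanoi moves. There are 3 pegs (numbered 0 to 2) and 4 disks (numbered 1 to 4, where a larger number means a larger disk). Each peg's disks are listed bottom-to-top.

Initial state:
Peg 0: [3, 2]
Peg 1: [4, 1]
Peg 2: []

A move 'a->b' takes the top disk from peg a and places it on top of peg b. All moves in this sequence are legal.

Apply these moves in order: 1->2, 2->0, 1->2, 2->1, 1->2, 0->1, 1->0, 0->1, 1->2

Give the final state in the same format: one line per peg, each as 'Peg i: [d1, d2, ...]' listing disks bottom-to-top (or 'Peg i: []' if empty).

Answer: Peg 0: [3, 2]
Peg 1: []
Peg 2: [4, 1]

Derivation:
After move 1 (1->2):
Peg 0: [3, 2]
Peg 1: [4]
Peg 2: [1]

After move 2 (2->0):
Peg 0: [3, 2, 1]
Peg 1: [4]
Peg 2: []

After move 3 (1->2):
Peg 0: [3, 2, 1]
Peg 1: []
Peg 2: [4]

After move 4 (2->1):
Peg 0: [3, 2, 1]
Peg 1: [4]
Peg 2: []

After move 5 (1->2):
Peg 0: [3, 2, 1]
Peg 1: []
Peg 2: [4]

After move 6 (0->1):
Peg 0: [3, 2]
Peg 1: [1]
Peg 2: [4]

After move 7 (1->0):
Peg 0: [3, 2, 1]
Peg 1: []
Peg 2: [4]

After move 8 (0->1):
Peg 0: [3, 2]
Peg 1: [1]
Peg 2: [4]

After move 9 (1->2):
Peg 0: [3, 2]
Peg 1: []
Peg 2: [4, 1]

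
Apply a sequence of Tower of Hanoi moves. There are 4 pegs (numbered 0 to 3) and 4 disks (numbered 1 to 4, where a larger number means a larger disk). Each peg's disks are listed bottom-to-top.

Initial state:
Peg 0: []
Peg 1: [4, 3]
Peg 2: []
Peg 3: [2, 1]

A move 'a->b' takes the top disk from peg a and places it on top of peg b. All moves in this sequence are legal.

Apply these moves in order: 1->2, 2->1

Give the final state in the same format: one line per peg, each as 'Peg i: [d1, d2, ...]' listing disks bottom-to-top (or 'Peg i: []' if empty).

After move 1 (1->2):
Peg 0: []
Peg 1: [4]
Peg 2: [3]
Peg 3: [2, 1]

After move 2 (2->1):
Peg 0: []
Peg 1: [4, 3]
Peg 2: []
Peg 3: [2, 1]

Answer: Peg 0: []
Peg 1: [4, 3]
Peg 2: []
Peg 3: [2, 1]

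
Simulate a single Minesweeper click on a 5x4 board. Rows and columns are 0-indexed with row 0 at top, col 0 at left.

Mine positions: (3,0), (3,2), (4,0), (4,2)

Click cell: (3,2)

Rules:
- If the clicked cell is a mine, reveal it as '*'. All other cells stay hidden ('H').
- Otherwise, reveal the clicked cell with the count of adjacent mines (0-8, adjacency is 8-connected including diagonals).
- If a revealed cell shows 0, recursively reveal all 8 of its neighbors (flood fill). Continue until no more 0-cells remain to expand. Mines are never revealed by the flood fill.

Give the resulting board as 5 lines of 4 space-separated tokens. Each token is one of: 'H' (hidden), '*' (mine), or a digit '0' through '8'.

H H H H
H H H H
H H H H
H H * H
H H H H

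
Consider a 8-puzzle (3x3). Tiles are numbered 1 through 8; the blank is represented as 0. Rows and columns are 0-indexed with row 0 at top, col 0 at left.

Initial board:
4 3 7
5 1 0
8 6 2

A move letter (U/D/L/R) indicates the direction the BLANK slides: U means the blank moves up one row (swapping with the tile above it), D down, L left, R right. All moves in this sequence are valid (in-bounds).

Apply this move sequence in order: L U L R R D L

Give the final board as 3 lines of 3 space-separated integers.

Answer: 4 7 1
5 0 3
8 6 2

Derivation:
After move 1 (L):
4 3 7
5 0 1
8 6 2

After move 2 (U):
4 0 7
5 3 1
8 6 2

After move 3 (L):
0 4 7
5 3 1
8 6 2

After move 4 (R):
4 0 7
5 3 1
8 6 2

After move 5 (R):
4 7 0
5 3 1
8 6 2

After move 6 (D):
4 7 1
5 3 0
8 6 2

After move 7 (L):
4 7 1
5 0 3
8 6 2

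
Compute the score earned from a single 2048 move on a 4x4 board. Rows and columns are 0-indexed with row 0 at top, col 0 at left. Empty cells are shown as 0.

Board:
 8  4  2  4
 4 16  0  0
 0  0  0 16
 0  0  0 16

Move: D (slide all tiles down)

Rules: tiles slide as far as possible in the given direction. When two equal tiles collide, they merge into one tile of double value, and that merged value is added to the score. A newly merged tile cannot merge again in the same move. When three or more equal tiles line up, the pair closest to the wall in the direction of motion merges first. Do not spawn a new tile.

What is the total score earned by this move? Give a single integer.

Answer: 32

Derivation:
Slide down:
col 0: [8, 4, 0, 0] -> [0, 0, 8, 4]  score +0 (running 0)
col 1: [4, 16, 0, 0] -> [0, 0, 4, 16]  score +0 (running 0)
col 2: [2, 0, 0, 0] -> [0, 0, 0, 2]  score +0 (running 0)
col 3: [4, 0, 16, 16] -> [0, 0, 4, 32]  score +32 (running 32)
Board after move:
 0  0  0  0
 0  0  0  0
 8  4  0  4
 4 16  2 32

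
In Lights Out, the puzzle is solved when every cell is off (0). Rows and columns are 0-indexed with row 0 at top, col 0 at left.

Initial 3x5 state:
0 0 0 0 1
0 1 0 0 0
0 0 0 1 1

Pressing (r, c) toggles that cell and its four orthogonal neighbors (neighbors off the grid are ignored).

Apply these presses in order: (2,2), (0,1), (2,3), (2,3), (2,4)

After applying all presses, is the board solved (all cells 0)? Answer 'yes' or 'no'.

Answer: no

Derivation:
After press 1 at (2,2):
0 0 0 0 1
0 1 1 0 0
0 1 1 0 1

After press 2 at (0,1):
1 1 1 0 1
0 0 1 0 0
0 1 1 0 1

After press 3 at (2,3):
1 1 1 0 1
0 0 1 1 0
0 1 0 1 0

After press 4 at (2,3):
1 1 1 0 1
0 0 1 0 0
0 1 1 0 1

After press 5 at (2,4):
1 1 1 0 1
0 0 1 0 1
0 1 1 1 0

Lights still on: 9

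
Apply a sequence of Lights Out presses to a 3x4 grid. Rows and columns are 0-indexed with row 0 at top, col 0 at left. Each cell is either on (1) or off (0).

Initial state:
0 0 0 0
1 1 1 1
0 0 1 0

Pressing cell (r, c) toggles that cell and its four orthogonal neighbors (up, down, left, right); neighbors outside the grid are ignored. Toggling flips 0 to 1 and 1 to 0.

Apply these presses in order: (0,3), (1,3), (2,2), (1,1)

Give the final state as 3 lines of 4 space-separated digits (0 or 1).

Answer: 0 1 1 0
0 0 0 1
0 0 0 0

Derivation:
After press 1 at (0,3):
0 0 1 1
1 1 1 0
0 0 1 0

After press 2 at (1,3):
0 0 1 0
1 1 0 1
0 0 1 1

After press 3 at (2,2):
0 0 1 0
1 1 1 1
0 1 0 0

After press 4 at (1,1):
0 1 1 0
0 0 0 1
0 0 0 0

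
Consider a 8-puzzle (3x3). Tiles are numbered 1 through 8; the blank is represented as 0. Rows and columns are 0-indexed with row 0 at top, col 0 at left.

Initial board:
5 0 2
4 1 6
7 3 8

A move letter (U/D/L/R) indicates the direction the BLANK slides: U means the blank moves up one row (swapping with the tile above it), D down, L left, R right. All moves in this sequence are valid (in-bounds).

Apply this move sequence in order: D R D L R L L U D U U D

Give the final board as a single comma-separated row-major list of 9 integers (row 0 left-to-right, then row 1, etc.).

After move 1 (D):
5 1 2
4 0 6
7 3 8

After move 2 (R):
5 1 2
4 6 0
7 3 8

After move 3 (D):
5 1 2
4 6 8
7 3 0

After move 4 (L):
5 1 2
4 6 8
7 0 3

After move 5 (R):
5 1 2
4 6 8
7 3 0

After move 6 (L):
5 1 2
4 6 8
7 0 3

After move 7 (L):
5 1 2
4 6 8
0 7 3

After move 8 (U):
5 1 2
0 6 8
4 7 3

After move 9 (D):
5 1 2
4 6 8
0 7 3

After move 10 (U):
5 1 2
0 6 8
4 7 3

After move 11 (U):
0 1 2
5 6 8
4 7 3

After move 12 (D):
5 1 2
0 6 8
4 7 3

Answer: 5, 1, 2, 0, 6, 8, 4, 7, 3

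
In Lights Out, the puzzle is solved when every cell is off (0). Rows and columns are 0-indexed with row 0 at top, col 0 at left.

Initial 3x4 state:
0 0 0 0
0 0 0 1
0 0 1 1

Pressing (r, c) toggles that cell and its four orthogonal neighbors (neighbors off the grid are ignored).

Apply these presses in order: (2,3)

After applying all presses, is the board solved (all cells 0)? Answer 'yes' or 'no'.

After press 1 at (2,3):
0 0 0 0
0 0 0 0
0 0 0 0

Lights still on: 0

Answer: yes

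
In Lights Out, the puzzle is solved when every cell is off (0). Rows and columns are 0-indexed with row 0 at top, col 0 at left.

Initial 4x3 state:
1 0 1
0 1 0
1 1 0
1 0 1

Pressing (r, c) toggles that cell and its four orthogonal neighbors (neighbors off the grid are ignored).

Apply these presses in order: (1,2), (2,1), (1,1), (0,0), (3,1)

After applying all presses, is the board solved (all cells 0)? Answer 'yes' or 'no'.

Answer: yes

Derivation:
After press 1 at (1,2):
1 0 0
0 0 1
1 1 1
1 0 1

After press 2 at (2,1):
1 0 0
0 1 1
0 0 0
1 1 1

After press 3 at (1,1):
1 1 0
1 0 0
0 1 0
1 1 1

After press 4 at (0,0):
0 0 0
0 0 0
0 1 0
1 1 1

After press 5 at (3,1):
0 0 0
0 0 0
0 0 0
0 0 0

Lights still on: 0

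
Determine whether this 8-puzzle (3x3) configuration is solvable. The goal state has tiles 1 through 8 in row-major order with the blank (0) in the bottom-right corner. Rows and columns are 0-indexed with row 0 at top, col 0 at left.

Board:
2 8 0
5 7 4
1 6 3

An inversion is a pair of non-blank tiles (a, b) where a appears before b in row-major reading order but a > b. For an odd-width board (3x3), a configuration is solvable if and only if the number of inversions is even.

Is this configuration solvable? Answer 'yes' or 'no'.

Answer: no

Derivation:
Inversions (pairs i<j in row-major order where tile[i] > tile[j] > 0): 17
17 is odd, so the puzzle is not solvable.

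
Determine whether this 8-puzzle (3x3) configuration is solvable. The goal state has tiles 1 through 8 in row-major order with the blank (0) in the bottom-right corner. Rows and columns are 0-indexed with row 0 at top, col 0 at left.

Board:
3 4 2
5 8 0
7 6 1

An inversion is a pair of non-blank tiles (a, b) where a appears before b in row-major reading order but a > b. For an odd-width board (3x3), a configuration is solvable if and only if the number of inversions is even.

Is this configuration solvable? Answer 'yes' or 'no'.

Inversions (pairs i<j in row-major order where tile[i] > tile[j] > 0): 12
12 is even, so the puzzle is solvable.

Answer: yes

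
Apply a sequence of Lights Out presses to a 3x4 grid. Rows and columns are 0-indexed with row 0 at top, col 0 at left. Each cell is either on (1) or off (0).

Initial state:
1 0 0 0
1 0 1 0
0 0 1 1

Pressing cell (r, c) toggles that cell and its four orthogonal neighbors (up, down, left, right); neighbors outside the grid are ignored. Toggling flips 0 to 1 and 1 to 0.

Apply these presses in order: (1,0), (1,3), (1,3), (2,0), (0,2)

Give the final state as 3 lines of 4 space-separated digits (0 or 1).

After press 1 at (1,0):
0 0 0 0
0 1 1 0
1 0 1 1

After press 2 at (1,3):
0 0 0 1
0 1 0 1
1 0 1 0

After press 3 at (1,3):
0 0 0 0
0 1 1 0
1 0 1 1

After press 4 at (2,0):
0 0 0 0
1 1 1 0
0 1 1 1

After press 5 at (0,2):
0 1 1 1
1 1 0 0
0 1 1 1

Answer: 0 1 1 1
1 1 0 0
0 1 1 1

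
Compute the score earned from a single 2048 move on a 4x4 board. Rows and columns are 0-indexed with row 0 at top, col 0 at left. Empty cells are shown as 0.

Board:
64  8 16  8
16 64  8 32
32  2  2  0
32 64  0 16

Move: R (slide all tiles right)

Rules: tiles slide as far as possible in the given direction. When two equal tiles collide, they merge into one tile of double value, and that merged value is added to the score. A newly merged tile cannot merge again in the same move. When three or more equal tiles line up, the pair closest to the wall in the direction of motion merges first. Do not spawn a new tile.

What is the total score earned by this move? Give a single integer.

Answer: 4

Derivation:
Slide right:
row 0: [64, 8, 16, 8] -> [64, 8, 16, 8]  score +0 (running 0)
row 1: [16, 64, 8, 32] -> [16, 64, 8, 32]  score +0 (running 0)
row 2: [32, 2, 2, 0] -> [0, 0, 32, 4]  score +4 (running 4)
row 3: [32, 64, 0, 16] -> [0, 32, 64, 16]  score +0 (running 4)
Board after move:
64  8 16  8
16 64  8 32
 0  0 32  4
 0 32 64 16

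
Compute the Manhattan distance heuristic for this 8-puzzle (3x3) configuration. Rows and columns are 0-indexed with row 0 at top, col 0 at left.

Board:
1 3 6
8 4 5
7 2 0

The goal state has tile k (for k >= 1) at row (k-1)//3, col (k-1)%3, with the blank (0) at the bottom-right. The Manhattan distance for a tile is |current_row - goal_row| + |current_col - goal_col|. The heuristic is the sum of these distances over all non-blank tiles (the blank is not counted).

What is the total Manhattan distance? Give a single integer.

Answer: 8

Derivation:
Tile 1: (0,0)->(0,0) = 0
Tile 3: (0,1)->(0,2) = 1
Tile 6: (0,2)->(1,2) = 1
Tile 8: (1,0)->(2,1) = 2
Tile 4: (1,1)->(1,0) = 1
Tile 5: (1,2)->(1,1) = 1
Tile 7: (2,0)->(2,0) = 0
Tile 2: (2,1)->(0,1) = 2
Sum: 0 + 1 + 1 + 2 + 1 + 1 + 0 + 2 = 8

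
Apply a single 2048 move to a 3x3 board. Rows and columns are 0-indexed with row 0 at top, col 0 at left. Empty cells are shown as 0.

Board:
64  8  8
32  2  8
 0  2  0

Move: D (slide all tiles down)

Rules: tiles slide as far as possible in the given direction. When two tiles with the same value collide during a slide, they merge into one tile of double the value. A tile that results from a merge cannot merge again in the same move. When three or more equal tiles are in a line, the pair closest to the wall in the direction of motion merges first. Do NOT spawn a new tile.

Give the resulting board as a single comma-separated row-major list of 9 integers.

Slide down:
col 0: [64, 32, 0] -> [0, 64, 32]
col 1: [8, 2, 2] -> [0, 8, 4]
col 2: [8, 8, 0] -> [0, 0, 16]

Answer: 0, 0, 0, 64, 8, 0, 32, 4, 16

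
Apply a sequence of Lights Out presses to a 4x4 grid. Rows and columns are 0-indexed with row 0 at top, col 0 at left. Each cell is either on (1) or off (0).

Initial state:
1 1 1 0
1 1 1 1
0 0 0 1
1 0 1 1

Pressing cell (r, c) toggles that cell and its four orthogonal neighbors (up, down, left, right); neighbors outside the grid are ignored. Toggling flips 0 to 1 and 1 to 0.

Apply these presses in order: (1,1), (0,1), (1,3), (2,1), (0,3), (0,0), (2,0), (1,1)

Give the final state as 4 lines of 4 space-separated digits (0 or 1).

Answer: 1 1 1 0
1 1 0 1
0 0 1 0
0 1 1 1

Derivation:
After press 1 at (1,1):
1 0 1 0
0 0 0 1
0 1 0 1
1 0 1 1

After press 2 at (0,1):
0 1 0 0
0 1 0 1
0 1 0 1
1 0 1 1

After press 3 at (1,3):
0 1 0 1
0 1 1 0
0 1 0 0
1 0 1 1

After press 4 at (2,1):
0 1 0 1
0 0 1 0
1 0 1 0
1 1 1 1

After press 5 at (0,3):
0 1 1 0
0 0 1 1
1 0 1 0
1 1 1 1

After press 6 at (0,0):
1 0 1 0
1 0 1 1
1 0 1 0
1 1 1 1

After press 7 at (2,0):
1 0 1 0
0 0 1 1
0 1 1 0
0 1 1 1

After press 8 at (1,1):
1 1 1 0
1 1 0 1
0 0 1 0
0 1 1 1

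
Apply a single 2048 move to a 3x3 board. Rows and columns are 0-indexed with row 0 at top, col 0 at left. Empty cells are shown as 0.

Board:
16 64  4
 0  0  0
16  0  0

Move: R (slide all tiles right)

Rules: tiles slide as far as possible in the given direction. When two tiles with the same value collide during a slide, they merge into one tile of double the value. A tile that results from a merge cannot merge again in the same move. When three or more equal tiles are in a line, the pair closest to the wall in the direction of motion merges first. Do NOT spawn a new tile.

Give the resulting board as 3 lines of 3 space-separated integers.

Answer: 16 64  4
 0  0  0
 0  0 16

Derivation:
Slide right:
row 0: [16, 64, 4] -> [16, 64, 4]
row 1: [0, 0, 0] -> [0, 0, 0]
row 2: [16, 0, 0] -> [0, 0, 16]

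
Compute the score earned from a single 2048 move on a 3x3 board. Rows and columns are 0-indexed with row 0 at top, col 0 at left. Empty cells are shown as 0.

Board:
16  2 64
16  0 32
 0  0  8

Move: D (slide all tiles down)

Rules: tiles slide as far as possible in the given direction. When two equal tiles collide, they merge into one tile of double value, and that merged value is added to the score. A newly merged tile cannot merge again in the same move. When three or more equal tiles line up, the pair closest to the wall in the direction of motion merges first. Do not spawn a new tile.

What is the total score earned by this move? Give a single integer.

Slide down:
col 0: [16, 16, 0] -> [0, 0, 32]  score +32 (running 32)
col 1: [2, 0, 0] -> [0, 0, 2]  score +0 (running 32)
col 2: [64, 32, 8] -> [64, 32, 8]  score +0 (running 32)
Board after move:
 0  0 64
 0  0 32
32  2  8

Answer: 32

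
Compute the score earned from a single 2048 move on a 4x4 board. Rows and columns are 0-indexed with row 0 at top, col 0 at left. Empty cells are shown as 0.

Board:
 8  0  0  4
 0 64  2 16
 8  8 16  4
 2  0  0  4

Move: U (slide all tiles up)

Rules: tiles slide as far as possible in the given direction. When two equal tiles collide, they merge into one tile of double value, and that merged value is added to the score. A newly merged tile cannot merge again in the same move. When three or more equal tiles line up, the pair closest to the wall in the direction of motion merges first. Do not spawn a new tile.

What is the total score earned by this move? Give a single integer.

Answer: 24

Derivation:
Slide up:
col 0: [8, 0, 8, 2] -> [16, 2, 0, 0]  score +16 (running 16)
col 1: [0, 64, 8, 0] -> [64, 8, 0, 0]  score +0 (running 16)
col 2: [0, 2, 16, 0] -> [2, 16, 0, 0]  score +0 (running 16)
col 3: [4, 16, 4, 4] -> [4, 16, 8, 0]  score +8 (running 24)
Board after move:
16 64  2  4
 2  8 16 16
 0  0  0  8
 0  0  0  0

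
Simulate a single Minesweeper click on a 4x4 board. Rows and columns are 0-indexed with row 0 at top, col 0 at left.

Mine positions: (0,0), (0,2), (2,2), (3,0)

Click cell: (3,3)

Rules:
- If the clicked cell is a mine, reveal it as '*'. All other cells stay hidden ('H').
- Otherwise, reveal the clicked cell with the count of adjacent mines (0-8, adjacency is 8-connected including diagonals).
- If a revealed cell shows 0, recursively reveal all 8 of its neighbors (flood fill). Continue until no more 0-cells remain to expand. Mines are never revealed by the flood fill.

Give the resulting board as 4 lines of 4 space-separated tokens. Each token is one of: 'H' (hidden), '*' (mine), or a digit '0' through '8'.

H H H H
H H H H
H H H H
H H H 1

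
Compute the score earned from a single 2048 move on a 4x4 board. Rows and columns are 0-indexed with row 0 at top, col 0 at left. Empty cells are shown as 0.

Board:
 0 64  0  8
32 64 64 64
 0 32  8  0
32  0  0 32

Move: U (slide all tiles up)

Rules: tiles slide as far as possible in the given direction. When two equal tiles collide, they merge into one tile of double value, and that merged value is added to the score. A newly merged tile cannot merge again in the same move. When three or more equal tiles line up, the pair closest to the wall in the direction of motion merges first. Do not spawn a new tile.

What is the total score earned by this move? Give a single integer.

Answer: 192

Derivation:
Slide up:
col 0: [0, 32, 0, 32] -> [64, 0, 0, 0]  score +64 (running 64)
col 1: [64, 64, 32, 0] -> [128, 32, 0, 0]  score +128 (running 192)
col 2: [0, 64, 8, 0] -> [64, 8, 0, 0]  score +0 (running 192)
col 3: [8, 64, 0, 32] -> [8, 64, 32, 0]  score +0 (running 192)
Board after move:
 64 128  64   8
  0  32   8  64
  0   0   0  32
  0   0   0   0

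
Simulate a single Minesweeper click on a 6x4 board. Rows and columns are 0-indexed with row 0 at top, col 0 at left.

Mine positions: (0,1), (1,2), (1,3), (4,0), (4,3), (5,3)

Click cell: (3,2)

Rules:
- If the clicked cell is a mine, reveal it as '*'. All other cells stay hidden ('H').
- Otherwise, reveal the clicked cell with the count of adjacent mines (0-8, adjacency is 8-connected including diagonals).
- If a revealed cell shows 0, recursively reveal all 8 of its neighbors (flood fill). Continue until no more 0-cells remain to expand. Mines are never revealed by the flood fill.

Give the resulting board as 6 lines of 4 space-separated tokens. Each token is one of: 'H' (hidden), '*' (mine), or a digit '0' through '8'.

H H H H
H H H H
H H H H
H H 1 H
H H H H
H H H H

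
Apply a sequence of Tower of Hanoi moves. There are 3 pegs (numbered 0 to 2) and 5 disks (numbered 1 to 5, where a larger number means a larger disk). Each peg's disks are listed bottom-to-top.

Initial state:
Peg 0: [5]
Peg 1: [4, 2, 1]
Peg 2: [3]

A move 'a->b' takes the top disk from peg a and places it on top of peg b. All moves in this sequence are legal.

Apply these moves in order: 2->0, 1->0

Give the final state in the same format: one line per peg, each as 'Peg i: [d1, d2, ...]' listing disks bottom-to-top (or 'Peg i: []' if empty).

Answer: Peg 0: [5, 3, 1]
Peg 1: [4, 2]
Peg 2: []

Derivation:
After move 1 (2->0):
Peg 0: [5, 3]
Peg 1: [4, 2, 1]
Peg 2: []

After move 2 (1->0):
Peg 0: [5, 3, 1]
Peg 1: [4, 2]
Peg 2: []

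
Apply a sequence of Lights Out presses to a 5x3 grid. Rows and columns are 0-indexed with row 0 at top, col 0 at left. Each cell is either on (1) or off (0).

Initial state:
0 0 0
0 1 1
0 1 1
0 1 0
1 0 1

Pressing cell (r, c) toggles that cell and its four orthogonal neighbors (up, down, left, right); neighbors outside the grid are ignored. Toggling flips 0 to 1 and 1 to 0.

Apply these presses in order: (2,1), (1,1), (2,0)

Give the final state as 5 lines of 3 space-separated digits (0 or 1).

After press 1 at (2,1):
0 0 0
0 0 1
1 0 0
0 0 0
1 0 1

After press 2 at (1,1):
0 1 0
1 1 0
1 1 0
0 0 0
1 0 1

After press 3 at (2,0):
0 1 0
0 1 0
0 0 0
1 0 0
1 0 1

Answer: 0 1 0
0 1 0
0 0 0
1 0 0
1 0 1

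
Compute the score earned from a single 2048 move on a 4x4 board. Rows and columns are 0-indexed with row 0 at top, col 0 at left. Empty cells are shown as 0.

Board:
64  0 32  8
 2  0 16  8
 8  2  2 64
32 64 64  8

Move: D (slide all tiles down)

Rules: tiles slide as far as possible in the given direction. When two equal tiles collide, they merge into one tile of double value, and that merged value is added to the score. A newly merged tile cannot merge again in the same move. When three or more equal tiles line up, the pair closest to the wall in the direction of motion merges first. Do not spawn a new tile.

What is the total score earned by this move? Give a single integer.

Answer: 16

Derivation:
Slide down:
col 0: [64, 2, 8, 32] -> [64, 2, 8, 32]  score +0 (running 0)
col 1: [0, 0, 2, 64] -> [0, 0, 2, 64]  score +0 (running 0)
col 2: [32, 16, 2, 64] -> [32, 16, 2, 64]  score +0 (running 0)
col 3: [8, 8, 64, 8] -> [0, 16, 64, 8]  score +16 (running 16)
Board after move:
64  0 32  0
 2  0 16 16
 8  2  2 64
32 64 64  8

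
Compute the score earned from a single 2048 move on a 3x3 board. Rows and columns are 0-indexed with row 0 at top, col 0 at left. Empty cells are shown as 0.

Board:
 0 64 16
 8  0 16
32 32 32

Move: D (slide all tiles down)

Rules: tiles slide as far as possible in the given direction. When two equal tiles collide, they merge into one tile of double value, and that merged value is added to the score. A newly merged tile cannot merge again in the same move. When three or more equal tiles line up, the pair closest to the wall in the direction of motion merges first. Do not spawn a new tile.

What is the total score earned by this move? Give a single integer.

Answer: 32

Derivation:
Slide down:
col 0: [0, 8, 32] -> [0, 8, 32]  score +0 (running 0)
col 1: [64, 0, 32] -> [0, 64, 32]  score +0 (running 0)
col 2: [16, 16, 32] -> [0, 32, 32]  score +32 (running 32)
Board after move:
 0  0  0
 8 64 32
32 32 32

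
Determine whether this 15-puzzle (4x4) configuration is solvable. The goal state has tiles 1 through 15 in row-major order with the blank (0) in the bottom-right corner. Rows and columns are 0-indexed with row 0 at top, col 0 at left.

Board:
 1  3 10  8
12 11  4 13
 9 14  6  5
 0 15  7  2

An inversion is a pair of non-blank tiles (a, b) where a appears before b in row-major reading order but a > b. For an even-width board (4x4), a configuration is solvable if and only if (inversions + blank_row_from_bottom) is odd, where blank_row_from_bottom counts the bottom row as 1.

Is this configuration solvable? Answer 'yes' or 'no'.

Answer: yes

Derivation:
Inversions: 46
Blank is in row 3 (0-indexed from top), which is row 1 counting from the bottom (bottom = 1).
46 + 1 = 47, which is odd, so the puzzle is solvable.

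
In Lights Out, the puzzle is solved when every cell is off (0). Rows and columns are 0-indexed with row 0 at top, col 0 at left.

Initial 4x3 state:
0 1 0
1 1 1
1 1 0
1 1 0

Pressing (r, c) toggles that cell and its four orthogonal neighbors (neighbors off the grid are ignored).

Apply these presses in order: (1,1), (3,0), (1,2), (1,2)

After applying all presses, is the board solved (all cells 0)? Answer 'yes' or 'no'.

Answer: yes

Derivation:
After press 1 at (1,1):
0 0 0
0 0 0
1 0 0
1 1 0

After press 2 at (3,0):
0 0 0
0 0 0
0 0 0
0 0 0

After press 3 at (1,2):
0 0 1
0 1 1
0 0 1
0 0 0

After press 4 at (1,2):
0 0 0
0 0 0
0 0 0
0 0 0

Lights still on: 0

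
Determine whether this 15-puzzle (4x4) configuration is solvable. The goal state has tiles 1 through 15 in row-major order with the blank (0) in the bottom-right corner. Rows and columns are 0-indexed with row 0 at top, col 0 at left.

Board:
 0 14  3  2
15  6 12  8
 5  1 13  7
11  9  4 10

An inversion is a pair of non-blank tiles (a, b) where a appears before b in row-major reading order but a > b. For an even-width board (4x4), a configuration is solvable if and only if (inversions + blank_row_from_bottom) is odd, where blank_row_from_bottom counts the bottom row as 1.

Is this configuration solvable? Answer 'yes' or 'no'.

Answer: no

Derivation:
Inversions: 54
Blank is in row 0 (0-indexed from top), which is row 4 counting from the bottom (bottom = 1).
54 + 4 = 58, which is even, so the puzzle is not solvable.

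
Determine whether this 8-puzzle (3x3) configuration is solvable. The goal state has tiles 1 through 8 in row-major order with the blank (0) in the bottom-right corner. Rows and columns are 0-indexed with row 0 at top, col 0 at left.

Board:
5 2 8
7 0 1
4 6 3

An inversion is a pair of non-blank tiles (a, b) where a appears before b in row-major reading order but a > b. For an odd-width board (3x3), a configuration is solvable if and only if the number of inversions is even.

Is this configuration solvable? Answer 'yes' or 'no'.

Inversions (pairs i<j in row-major order where tile[i] > tile[j] > 0): 16
16 is even, so the puzzle is solvable.

Answer: yes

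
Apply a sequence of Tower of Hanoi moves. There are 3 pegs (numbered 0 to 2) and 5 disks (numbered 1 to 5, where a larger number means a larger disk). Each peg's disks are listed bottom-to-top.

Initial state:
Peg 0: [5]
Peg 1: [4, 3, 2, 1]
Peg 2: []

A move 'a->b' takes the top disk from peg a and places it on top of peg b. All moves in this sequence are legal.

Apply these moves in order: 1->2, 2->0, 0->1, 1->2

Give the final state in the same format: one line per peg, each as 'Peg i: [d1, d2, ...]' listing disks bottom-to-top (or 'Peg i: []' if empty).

After move 1 (1->2):
Peg 0: [5]
Peg 1: [4, 3, 2]
Peg 2: [1]

After move 2 (2->0):
Peg 0: [5, 1]
Peg 1: [4, 3, 2]
Peg 2: []

After move 3 (0->1):
Peg 0: [5]
Peg 1: [4, 3, 2, 1]
Peg 2: []

After move 4 (1->2):
Peg 0: [5]
Peg 1: [4, 3, 2]
Peg 2: [1]

Answer: Peg 0: [5]
Peg 1: [4, 3, 2]
Peg 2: [1]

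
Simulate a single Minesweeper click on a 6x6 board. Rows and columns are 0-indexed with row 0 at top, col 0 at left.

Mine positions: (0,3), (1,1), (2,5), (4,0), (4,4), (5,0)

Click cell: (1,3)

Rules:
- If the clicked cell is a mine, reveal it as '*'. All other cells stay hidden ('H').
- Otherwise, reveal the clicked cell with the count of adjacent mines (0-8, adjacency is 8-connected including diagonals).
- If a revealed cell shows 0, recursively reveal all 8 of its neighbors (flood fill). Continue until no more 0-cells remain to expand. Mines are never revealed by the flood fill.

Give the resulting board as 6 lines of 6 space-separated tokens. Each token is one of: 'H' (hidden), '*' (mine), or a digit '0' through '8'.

H H H H H H
H H H 1 H H
H H H H H H
H H H H H H
H H H H H H
H H H H H H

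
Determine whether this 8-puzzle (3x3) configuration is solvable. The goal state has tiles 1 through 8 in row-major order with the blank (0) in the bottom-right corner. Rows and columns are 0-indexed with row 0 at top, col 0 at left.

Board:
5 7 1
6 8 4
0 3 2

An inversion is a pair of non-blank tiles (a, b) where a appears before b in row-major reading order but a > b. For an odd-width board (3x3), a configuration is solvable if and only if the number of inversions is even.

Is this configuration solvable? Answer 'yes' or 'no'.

Inversions (pairs i<j in row-major order where tile[i] > tile[j] > 0): 18
18 is even, so the puzzle is solvable.

Answer: yes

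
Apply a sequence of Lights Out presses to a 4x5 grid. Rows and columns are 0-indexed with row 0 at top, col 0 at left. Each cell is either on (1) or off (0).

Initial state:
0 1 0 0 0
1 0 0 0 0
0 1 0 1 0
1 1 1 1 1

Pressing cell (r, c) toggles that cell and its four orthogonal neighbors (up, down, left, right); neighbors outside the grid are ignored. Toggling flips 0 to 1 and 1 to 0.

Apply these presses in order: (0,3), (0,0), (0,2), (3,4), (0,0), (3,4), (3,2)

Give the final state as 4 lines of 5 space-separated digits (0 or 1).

Answer: 0 0 0 0 1
1 0 1 1 0
0 1 1 1 0
1 0 0 0 1

Derivation:
After press 1 at (0,3):
0 1 1 1 1
1 0 0 1 0
0 1 0 1 0
1 1 1 1 1

After press 2 at (0,0):
1 0 1 1 1
0 0 0 1 0
0 1 0 1 0
1 1 1 1 1

After press 3 at (0,2):
1 1 0 0 1
0 0 1 1 0
0 1 0 1 0
1 1 1 1 1

After press 4 at (3,4):
1 1 0 0 1
0 0 1 1 0
0 1 0 1 1
1 1 1 0 0

After press 5 at (0,0):
0 0 0 0 1
1 0 1 1 0
0 1 0 1 1
1 1 1 0 0

After press 6 at (3,4):
0 0 0 0 1
1 0 1 1 0
0 1 0 1 0
1 1 1 1 1

After press 7 at (3,2):
0 0 0 0 1
1 0 1 1 0
0 1 1 1 0
1 0 0 0 1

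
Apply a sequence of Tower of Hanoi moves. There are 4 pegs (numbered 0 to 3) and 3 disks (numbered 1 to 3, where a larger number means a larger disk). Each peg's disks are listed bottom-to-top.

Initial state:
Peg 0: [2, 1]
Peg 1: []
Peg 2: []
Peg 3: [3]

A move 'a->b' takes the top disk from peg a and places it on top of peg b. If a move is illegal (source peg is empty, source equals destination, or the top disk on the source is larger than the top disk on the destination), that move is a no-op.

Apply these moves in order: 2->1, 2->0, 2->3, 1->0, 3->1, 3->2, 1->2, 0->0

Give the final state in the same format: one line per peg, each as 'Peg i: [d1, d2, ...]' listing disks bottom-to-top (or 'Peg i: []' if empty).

After move 1 (2->1):
Peg 0: [2, 1]
Peg 1: []
Peg 2: []
Peg 3: [3]

After move 2 (2->0):
Peg 0: [2, 1]
Peg 1: []
Peg 2: []
Peg 3: [3]

After move 3 (2->3):
Peg 0: [2, 1]
Peg 1: []
Peg 2: []
Peg 3: [3]

After move 4 (1->0):
Peg 0: [2, 1]
Peg 1: []
Peg 2: []
Peg 3: [3]

After move 5 (3->1):
Peg 0: [2, 1]
Peg 1: [3]
Peg 2: []
Peg 3: []

After move 6 (3->2):
Peg 0: [2, 1]
Peg 1: [3]
Peg 2: []
Peg 3: []

After move 7 (1->2):
Peg 0: [2, 1]
Peg 1: []
Peg 2: [3]
Peg 3: []

After move 8 (0->0):
Peg 0: [2, 1]
Peg 1: []
Peg 2: [3]
Peg 3: []

Answer: Peg 0: [2, 1]
Peg 1: []
Peg 2: [3]
Peg 3: []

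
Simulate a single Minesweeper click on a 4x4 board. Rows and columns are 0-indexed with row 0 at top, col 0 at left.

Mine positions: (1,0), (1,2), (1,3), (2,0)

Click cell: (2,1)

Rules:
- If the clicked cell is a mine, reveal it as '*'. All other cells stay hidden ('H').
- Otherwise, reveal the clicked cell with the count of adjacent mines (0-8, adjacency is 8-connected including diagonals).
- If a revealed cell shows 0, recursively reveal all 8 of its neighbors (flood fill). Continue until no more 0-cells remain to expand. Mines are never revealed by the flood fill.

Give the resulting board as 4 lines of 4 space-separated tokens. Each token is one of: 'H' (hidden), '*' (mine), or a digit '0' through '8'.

H H H H
H H H H
H 3 H H
H H H H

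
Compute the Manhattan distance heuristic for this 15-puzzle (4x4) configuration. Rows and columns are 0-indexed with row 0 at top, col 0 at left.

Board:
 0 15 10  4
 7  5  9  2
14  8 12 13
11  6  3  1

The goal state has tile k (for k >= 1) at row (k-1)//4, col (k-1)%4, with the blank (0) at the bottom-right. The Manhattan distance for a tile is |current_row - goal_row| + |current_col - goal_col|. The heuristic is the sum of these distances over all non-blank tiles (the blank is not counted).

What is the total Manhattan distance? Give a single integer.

Answer: 40

Derivation:
Tile 15: (0,1)->(3,2) = 4
Tile 10: (0,2)->(2,1) = 3
Tile 4: (0,3)->(0,3) = 0
Tile 7: (1,0)->(1,2) = 2
Tile 5: (1,1)->(1,0) = 1
Tile 9: (1,2)->(2,0) = 3
Tile 2: (1,3)->(0,1) = 3
Tile 14: (2,0)->(3,1) = 2
Tile 8: (2,1)->(1,3) = 3
Tile 12: (2,2)->(2,3) = 1
Tile 13: (2,3)->(3,0) = 4
Tile 11: (3,0)->(2,2) = 3
Tile 6: (3,1)->(1,1) = 2
Tile 3: (3,2)->(0,2) = 3
Tile 1: (3,3)->(0,0) = 6
Sum: 4 + 3 + 0 + 2 + 1 + 3 + 3 + 2 + 3 + 1 + 4 + 3 + 2 + 3 + 6 = 40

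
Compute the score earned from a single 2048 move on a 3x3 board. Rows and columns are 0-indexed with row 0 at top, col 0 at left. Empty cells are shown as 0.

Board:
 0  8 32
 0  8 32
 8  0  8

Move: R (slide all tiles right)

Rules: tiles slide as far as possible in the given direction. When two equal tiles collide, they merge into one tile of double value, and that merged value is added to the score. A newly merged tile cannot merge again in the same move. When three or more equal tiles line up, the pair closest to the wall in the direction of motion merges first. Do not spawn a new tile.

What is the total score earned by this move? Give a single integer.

Slide right:
row 0: [0, 8, 32] -> [0, 8, 32]  score +0 (running 0)
row 1: [0, 8, 32] -> [0, 8, 32]  score +0 (running 0)
row 2: [8, 0, 8] -> [0, 0, 16]  score +16 (running 16)
Board after move:
 0  8 32
 0  8 32
 0  0 16

Answer: 16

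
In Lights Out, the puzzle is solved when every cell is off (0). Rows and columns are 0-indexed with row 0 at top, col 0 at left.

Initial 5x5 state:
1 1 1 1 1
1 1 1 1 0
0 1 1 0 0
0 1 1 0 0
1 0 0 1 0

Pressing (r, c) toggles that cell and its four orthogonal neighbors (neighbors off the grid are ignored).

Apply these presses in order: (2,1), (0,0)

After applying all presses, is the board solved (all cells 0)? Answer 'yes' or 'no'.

Answer: no

Derivation:
After press 1 at (2,1):
1 1 1 1 1
1 0 1 1 0
1 0 0 0 0
0 0 1 0 0
1 0 0 1 0

After press 2 at (0,0):
0 0 1 1 1
0 0 1 1 0
1 0 0 0 0
0 0 1 0 0
1 0 0 1 0

Lights still on: 9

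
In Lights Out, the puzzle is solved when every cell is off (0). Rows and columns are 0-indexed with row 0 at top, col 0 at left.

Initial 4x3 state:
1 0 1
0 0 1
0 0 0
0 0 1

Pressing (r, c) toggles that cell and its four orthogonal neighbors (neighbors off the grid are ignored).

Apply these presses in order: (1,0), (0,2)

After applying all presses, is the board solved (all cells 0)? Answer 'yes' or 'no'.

Answer: no

Derivation:
After press 1 at (1,0):
0 0 1
1 1 1
1 0 0
0 0 1

After press 2 at (0,2):
0 1 0
1 1 0
1 0 0
0 0 1

Lights still on: 5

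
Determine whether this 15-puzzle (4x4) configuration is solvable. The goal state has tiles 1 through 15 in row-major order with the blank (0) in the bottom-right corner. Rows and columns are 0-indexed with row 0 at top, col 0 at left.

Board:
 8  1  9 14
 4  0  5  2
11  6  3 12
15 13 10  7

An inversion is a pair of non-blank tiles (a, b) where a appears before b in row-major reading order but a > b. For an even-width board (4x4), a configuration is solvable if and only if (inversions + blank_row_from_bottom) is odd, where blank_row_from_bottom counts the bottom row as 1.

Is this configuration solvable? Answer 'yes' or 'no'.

Answer: yes

Derivation:
Inversions: 40
Blank is in row 1 (0-indexed from top), which is row 3 counting from the bottom (bottom = 1).
40 + 3 = 43, which is odd, so the puzzle is solvable.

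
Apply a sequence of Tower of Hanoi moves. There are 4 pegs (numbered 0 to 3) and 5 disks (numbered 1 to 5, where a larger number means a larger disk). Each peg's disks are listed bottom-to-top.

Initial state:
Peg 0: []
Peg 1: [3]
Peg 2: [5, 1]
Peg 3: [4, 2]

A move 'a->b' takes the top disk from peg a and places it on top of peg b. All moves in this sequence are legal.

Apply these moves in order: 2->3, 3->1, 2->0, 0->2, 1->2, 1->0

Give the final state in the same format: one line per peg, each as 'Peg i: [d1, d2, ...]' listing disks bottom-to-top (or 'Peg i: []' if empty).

After move 1 (2->3):
Peg 0: []
Peg 1: [3]
Peg 2: [5]
Peg 3: [4, 2, 1]

After move 2 (3->1):
Peg 0: []
Peg 1: [3, 1]
Peg 2: [5]
Peg 3: [4, 2]

After move 3 (2->0):
Peg 0: [5]
Peg 1: [3, 1]
Peg 2: []
Peg 3: [4, 2]

After move 4 (0->2):
Peg 0: []
Peg 1: [3, 1]
Peg 2: [5]
Peg 3: [4, 2]

After move 5 (1->2):
Peg 0: []
Peg 1: [3]
Peg 2: [5, 1]
Peg 3: [4, 2]

After move 6 (1->0):
Peg 0: [3]
Peg 1: []
Peg 2: [5, 1]
Peg 3: [4, 2]

Answer: Peg 0: [3]
Peg 1: []
Peg 2: [5, 1]
Peg 3: [4, 2]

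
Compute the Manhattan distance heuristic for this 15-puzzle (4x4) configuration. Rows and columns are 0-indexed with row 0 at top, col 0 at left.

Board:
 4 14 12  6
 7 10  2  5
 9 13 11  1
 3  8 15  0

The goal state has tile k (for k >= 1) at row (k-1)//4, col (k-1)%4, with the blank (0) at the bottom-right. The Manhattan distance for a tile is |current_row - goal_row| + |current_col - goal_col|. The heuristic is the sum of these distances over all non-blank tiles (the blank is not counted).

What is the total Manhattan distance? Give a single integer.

Tile 4: at (0,0), goal (0,3), distance |0-0|+|0-3| = 3
Tile 14: at (0,1), goal (3,1), distance |0-3|+|1-1| = 3
Tile 12: at (0,2), goal (2,3), distance |0-2|+|2-3| = 3
Tile 6: at (0,3), goal (1,1), distance |0-1|+|3-1| = 3
Tile 7: at (1,0), goal (1,2), distance |1-1|+|0-2| = 2
Tile 10: at (1,1), goal (2,1), distance |1-2|+|1-1| = 1
Tile 2: at (1,2), goal (0,1), distance |1-0|+|2-1| = 2
Tile 5: at (1,3), goal (1,0), distance |1-1|+|3-0| = 3
Tile 9: at (2,0), goal (2,0), distance |2-2|+|0-0| = 0
Tile 13: at (2,1), goal (3,0), distance |2-3|+|1-0| = 2
Tile 11: at (2,2), goal (2,2), distance |2-2|+|2-2| = 0
Tile 1: at (2,3), goal (0,0), distance |2-0|+|3-0| = 5
Tile 3: at (3,0), goal (0,2), distance |3-0|+|0-2| = 5
Tile 8: at (3,1), goal (1,3), distance |3-1|+|1-3| = 4
Tile 15: at (3,2), goal (3,2), distance |3-3|+|2-2| = 0
Sum: 3 + 3 + 3 + 3 + 2 + 1 + 2 + 3 + 0 + 2 + 0 + 5 + 5 + 4 + 0 = 36

Answer: 36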